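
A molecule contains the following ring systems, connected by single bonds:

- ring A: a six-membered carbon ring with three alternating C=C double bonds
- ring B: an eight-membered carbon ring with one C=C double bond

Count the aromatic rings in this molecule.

1

Ring A is fully conjugated (every ring atom contributes a p orbital); 3 ring double bonds give 6 π electrons. That satisfies 4n+2 with n=1, so ring A is aromatic (benzene).
Ring B has six sp³ carbons, so it is not fully conjugated — not aromatic (cyclooctene).
Aromatic: A. Total: 1.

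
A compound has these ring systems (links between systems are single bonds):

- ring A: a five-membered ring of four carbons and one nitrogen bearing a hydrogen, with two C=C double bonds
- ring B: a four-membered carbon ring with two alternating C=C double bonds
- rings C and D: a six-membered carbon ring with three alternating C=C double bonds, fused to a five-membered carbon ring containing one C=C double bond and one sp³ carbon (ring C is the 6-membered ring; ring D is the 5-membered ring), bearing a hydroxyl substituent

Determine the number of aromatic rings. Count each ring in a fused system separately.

Ring A has a continuous p-orbital overlap around the ring; 2 ring double bonds (4 π electrons) plus a heteroatom lone pair (2) give 6 π electrons. 6 = 4(1)+2, so ring A is aromatic (pyrrole).
Ring B has only sp² ring atoms; a planar conformation would have a fully conjugated π system of 4 electrons. But 4 = 4(1), which is 4n not 4n+2, so ring B is not aromatic (cyclobutadiene) — cyclobutadiene is antiaromatic and distorts to a rectangle.
Ring C is planar and fully conjugated; 3 ring double bonds give 6 π electrons. 6 = 4(1)+2, so ring C is aromatic (benzene ring).
Ring D has one sp³ carbon, so it is not fully conjugated — not aromatic (cyclopentene ring).
Aromatic: A, C. Total: 2.

2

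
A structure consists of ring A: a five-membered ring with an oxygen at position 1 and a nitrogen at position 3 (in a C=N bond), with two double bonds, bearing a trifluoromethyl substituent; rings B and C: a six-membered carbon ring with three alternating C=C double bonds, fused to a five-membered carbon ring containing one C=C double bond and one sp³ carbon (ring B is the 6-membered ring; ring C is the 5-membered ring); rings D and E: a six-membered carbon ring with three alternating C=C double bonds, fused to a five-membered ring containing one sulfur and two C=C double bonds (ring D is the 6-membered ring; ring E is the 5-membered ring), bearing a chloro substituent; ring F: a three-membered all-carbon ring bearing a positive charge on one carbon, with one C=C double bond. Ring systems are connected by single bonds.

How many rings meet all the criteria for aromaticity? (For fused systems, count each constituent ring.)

Ring A is fully conjugated (every ring atom contributes a p orbital); 2 ring double bonds (4 π electrons) plus a heteroatom lone pair (2) give 6 π electrons. 6 = 4(1)+2, so ring A is aromatic (oxazole).
Ring B has a continuous p-orbital overlap around the ring; 3 ring double bonds give 6 π electrons. 6 = 4(1)+2, so ring B is aromatic (benzene ring).
Ring C has one sp³ carbon, so it is not fully conjugated — not aromatic (cyclopentene ring).
Rings D and E form a fused bicyclic system (with one sulfur) with 9 sp² atoms and 10 π electrons from ring double bonds plus a heteroatom lone pair. 10 = 4(2)+2, so the system is aromatic and both rings count as aromatic (benzothiophene).
Ring F is planar and fully conjugated; 1 ring double bond (2 π electrons) plus the carbocation's empty p orbital (0, but keeps the ring conjugated) give 2 π electrons. Since 2 = 4n+2 (n=0), ring F is aromatic (cyclopropenyl cation).
Aromatic: A, B, D, E, F. Total: 5.

5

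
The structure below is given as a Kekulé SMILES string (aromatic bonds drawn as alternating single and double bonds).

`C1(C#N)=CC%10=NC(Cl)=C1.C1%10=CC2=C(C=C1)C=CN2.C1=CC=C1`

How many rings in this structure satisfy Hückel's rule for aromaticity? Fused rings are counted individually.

The SMILES encodes a six-membered ring of five carbons and one nitrogen with three alternating double bonds; a six-membered carbon ring with three alternating C=C double bonds, fused to a five-membered ring containing one N–H nitrogen and two C=C double bonds; a four-membered carbon ring with two alternating C=C double bonds.
The 6-membered ring with one nitrogen is planar and fully conjugated; 3 ring double bonds give 6 π electrons. 6 = 4(1)+2, so it is aromatic (pyridine).
The fused 6/5-membered bicyclic (with one N–H) is a single π system with 9 sp² atoms and 10 π electrons from ring double bonds plus a heteroatom lone pair. 10 = 4(2)+2, so the system is aromatic and both rings count as aromatic (indole).
The 4-membered ring has only sp² ring atoms; a planar conformation would have a fully conjugated π system of 4 electrons. But 4 = 4(1), which is 4n not 4n+2, so it is not aromatic (cyclobutadiene) — cyclobutadiene is antiaromatic and distorts to a rectangle.
3 of the 4 rings are aromatic. Total: 3.

3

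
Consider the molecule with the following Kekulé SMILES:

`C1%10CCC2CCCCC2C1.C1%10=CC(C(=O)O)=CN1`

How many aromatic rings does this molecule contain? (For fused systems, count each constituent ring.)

1

The SMILES encodes two fused six-membered saturated carbon rings; a five-membered ring of four carbons and one nitrogen bearing a hydrogen, with two C=C double bonds.
The 6-membered ring has only sp³ atoms, so it is not fully conjugated — not aromatic (cyclohexane ring).
The second 6-membered ring has only sp³ atoms, so it is not fully conjugated — not aromatic (cyclohexane ring).
The 5-membered ring with one N–H is fully conjugated (every ring atom contributes a p orbital); 2 ring double bonds (4 π electrons) plus a heteroatom lone pair (2) give 6 π electrons. 6 = 4(1)+2, so it is aromatic (pyrrole).
1 of the 3 rings is aromatic. Total: 1.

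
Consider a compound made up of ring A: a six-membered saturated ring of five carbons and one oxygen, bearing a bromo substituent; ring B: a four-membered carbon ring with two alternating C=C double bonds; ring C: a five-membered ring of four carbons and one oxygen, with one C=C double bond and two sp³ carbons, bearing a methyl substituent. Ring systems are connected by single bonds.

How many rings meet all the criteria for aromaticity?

0

Ring A has only sp³ atoms, so it is not fully conjugated — not aromatic (tetrahydropyran).
Ring B has only sp² ring atoms; a planar conformation would have a fully conjugated π system of 4 electrons. But 4 = 4(1), which is 4n not 4n+2, so ring B is not aromatic (cyclobutadiene) — cyclobutadiene is antiaromatic and distorts to a rectangle.
Ring C has two sp³ carbons, so it is not fully conjugated — not aromatic (2,3-dihydrofuran).
No ring is aromatic. Total: 0.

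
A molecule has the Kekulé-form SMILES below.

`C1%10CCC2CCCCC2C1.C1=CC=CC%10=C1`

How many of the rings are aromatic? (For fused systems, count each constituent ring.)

The SMILES encodes two fused six-membered saturated carbon rings; a six-membered carbon ring with three alternating C=C double bonds.
The 6-membered ring has only sp³ atoms, so it is not fully conjugated — not aromatic (cyclohexane ring).
The second 6-membered ring has only sp³ atoms, so it is not fully conjugated — not aromatic (cyclohexane ring).
The third 6-membered ring is fully conjugated (every ring atom contributes a p orbital); 3 ring double bonds give 6 π electrons. That satisfies 4n+2 with n=1, so it is aromatic (benzene).
1 of the 3 rings is aromatic. Total: 1.

1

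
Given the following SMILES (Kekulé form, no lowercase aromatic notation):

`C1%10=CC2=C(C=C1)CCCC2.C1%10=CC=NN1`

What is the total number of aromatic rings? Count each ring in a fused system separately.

2

The SMILES encodes a six-membered carbon ring with three alternating C=C double bonds, fused to a saturated six-membered carbon ring; a five-membered ring with two adjacent nitrogens (one bearing H, one in a double bond) and two double bonds.
The 6-membered ring is fully conjugated (every ring atom contributes a p orbital); 3 ring double bonds give 6 π electrons. Since 6 = 4n+2 (n=1), it is aromatic (benzene ring).
The second 6-membered ring has four sp³ carbons, so it is not fully conjugated — not aromatic (cyclohexane ring).
The 5-membered ring with two adjacent nitrogens (one N–H, one =N–) has a continuous p-orbital overlap around the ring; 2 ring double bonds (4 π electrons) plus a heteroatom lone pair (2) give 6 π electrons. 6 = 4(1)+2, so it is aromatic (pyrazole).
2 of the 3 rings are aromatic. Total: 2.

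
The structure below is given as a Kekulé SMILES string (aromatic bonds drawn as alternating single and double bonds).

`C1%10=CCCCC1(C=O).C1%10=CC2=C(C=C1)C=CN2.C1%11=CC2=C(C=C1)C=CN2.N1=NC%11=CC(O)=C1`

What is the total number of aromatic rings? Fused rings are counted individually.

The SMILES encodes a six-membered carbon ring with one C=C double bond; a six-membered carbon ring with three alternating C=C double bonds, fused to a five-membered ring containing one N–H nitrogen and two C=C double bonds; a six-membered carbon ring with three alternating C=C double bonds, fused to a five-membered ring containing one N–H nitrogen and two C=C double bonds; a six-membered ring with two adjacent nitrogens and three alternating double bonds.
The 6-membered ring has four sp³ carbons, so it is not fully conjugated — not aromatic (cyclohexene).
The fused 6/5-membered bicyclic (with one N–H) is a single π system with 9 sp² atoms and 10 π electrons from ring double bonds plus a heteroatom lone pair. 10 = 4(2)+2, so the system is aromatic and both rings count as aromatic (indole).
The fused 6/5-membered bicyclic (with one N–H) is a single π system with 9 sp² atoms and 10 π electrons from ring double bonds plus a heteroatom lone pair. 10 = 4(2)+2, so the system is aromatic and both rings count as aromatic (indole).
The 6-membered ring with two nitrogens (1,2) is planar and fully conjugated; 3 ring double bonds give 6 π electrons. Since 6 = 4n+2 (n=1), it is aromatic (pyridazine).
5 of the 6 rings are aromatic. Total: 5.

5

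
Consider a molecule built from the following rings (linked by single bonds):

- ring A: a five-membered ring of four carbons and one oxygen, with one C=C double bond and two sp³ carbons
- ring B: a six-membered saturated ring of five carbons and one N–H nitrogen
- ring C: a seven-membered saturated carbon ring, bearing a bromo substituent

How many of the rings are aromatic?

0

Ring A has two sp³ carbons, so it is not fully conjugated — not aromatic (2,3-dihydrofuran).
Ring B has only sp³ atoms, so it is not fully conjugated — not aromatic (piperidine).
Ring C has only sp³ atoms, so it is not fully conjugated — not aromatic (cycloheptane).
No ring is aromatic. Total: 0.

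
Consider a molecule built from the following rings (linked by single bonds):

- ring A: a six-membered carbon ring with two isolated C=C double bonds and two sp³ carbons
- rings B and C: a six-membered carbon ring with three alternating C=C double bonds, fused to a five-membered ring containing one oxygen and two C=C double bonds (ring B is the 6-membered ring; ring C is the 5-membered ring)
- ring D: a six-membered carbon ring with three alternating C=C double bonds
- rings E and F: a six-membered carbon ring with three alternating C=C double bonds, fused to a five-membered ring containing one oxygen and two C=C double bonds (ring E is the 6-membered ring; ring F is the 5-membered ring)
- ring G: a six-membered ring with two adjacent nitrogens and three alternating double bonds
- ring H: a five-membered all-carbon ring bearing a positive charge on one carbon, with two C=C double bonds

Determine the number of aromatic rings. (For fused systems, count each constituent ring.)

6

Ring A has two sp³ carbons, so it is not fully conjugated — not aromatic (1,4-cyclohexadiene).
Rings B and C form a fused bicyclic system (with one oxygen) with 9 sp² atoms and 10 π electrons from ring double bonds plus a heteroatom lone pair. 10 = 4(2)+2, so the system is aromatic and both rings count as aromatic (benzofuran).
Ring D has a continuous p-orbital overlap around the ring; 3 ring double bonds give 6 π electrons. 6 = 4(1)+2, so ring D is aromatic (benzene).
Rings E and F form a fused bicyclic system (with one oxygen) with 9 sp² atoms and 10 π electrons from ring double bonds plus a heteroatom lone pair. 10 = 4(2)+2, so the system is aromatic and both rings count as aromatic (benzofuran).
Ring G has a continuous p-orbital overlap around the ring; 3 ring double bonds give 6 π electrons. Since 6 = 4n+2 (n=1), ring G is aromatic (pyridazine).
Ring H has only sp² ring atoms; a planar conformation would have a fully conjugated π system of 4 electrons. But 4 = 4(1), which is 4n not 4n+2, so ring H is not aromatic (cyclopentadienyl cation).
Aromatic: B, C, D, E, F, G. Total: 6.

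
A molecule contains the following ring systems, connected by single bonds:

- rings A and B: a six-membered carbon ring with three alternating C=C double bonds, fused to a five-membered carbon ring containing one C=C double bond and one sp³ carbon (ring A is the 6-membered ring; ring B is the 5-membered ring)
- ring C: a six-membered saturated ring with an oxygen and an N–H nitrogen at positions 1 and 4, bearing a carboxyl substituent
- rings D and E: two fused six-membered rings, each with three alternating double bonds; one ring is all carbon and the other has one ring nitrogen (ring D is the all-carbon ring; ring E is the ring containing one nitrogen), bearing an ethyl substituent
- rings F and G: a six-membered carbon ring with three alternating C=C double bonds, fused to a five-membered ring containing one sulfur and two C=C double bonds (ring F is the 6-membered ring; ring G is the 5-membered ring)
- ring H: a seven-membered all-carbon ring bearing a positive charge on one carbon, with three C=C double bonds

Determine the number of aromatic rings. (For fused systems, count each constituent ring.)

Ring A is fully conjugated (every ring atom contributes a p orbital); 3 ring double bonds give 6 π electrons. That satisfies 4n+2 with n=1, so ring A is aromatic (benzene ring).
Ring B has one sp³ carbon, so it is not fully conjugated — not aromatic (cyclopentene ring).
Ring C has only sp³ atoms, so it is not fully conjugated — not aromatic (morpholine).
Rings D and E form a fused bicyclic system (with one nitrogen) with 10 sp² atoms and 10 π electrons from ring double bonds. 10 = 4(2)+2, so the system is aromatic and both rings count as aromatic (quinoline).
Rings F and G form a fused bicyclic system (with one sulfur) with 9 sp² atoms and 10 π electrons from ring double bonds plus a heteroatom lone pair. 10 = 4(2)+2, so the system is aromatic and both rings count as aromatic (benzothiophene).
Ring H is fully conjugated (every ring atom contributes a p orbital); 3 ring double bonds (6 π electrons) plus the carbocation's empty p orbital (0, but keeps the ring conjugated) give 6 π electrons. 6 = 4(1)+2, so ring H is aromatic (tropylium cation).
Aromatic: A, D, E, F, G, H. Total: 6.

6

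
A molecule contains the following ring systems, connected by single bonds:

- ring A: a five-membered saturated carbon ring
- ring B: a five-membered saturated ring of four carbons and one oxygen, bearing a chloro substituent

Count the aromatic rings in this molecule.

Ring A has only sp³ atoms, so it is not fully conjugated — not aromatic (cyclopentane).
Ring B has only sp³ atoms, so it is not fully conjugated — not aromatic (tetrahydrofuran).
No ring is aromatic. Total: 0.

0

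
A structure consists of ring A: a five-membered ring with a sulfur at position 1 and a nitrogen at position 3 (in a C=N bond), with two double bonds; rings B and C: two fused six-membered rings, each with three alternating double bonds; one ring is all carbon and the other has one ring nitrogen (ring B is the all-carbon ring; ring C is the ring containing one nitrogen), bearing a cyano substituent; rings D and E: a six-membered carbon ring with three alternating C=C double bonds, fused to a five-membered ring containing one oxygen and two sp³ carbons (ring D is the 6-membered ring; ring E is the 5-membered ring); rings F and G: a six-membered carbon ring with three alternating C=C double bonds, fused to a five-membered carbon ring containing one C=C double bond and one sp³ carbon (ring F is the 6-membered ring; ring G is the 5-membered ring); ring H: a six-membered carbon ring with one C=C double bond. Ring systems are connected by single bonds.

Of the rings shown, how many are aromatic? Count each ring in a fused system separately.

Ring A has a continuous p-orbital overlap around the ring; 2 ring double bonds (4 π electrons) plus a heteroatom lone pair (2) give 6 π electrons. That satisfies 4n+2 with n=1, so ring A is aromatic (thiazole).
Rings B and C form a fused bicyclic system (with one nitrogen) with 10 sp² atoms and 10 π electrons from ring double bonds. 10 = 4(2)+2, so the system is aromatic and both rings count as aromatic (quinoline).
Ring D is planar and fully conjugated; 3 ring double bonds give 6 π electrons. That satisfies 4n+2 with n=1, so ring D is aromatic (benzene ring).
Ring E has two sp³ carbons, so it is not fully conjugated — not aromatic (oxolane ring).
Ring F is planar and fully conjugated; 3 ring double bonds give 6 π electrons. Since 6 = 4n+2 (n=1), ring F is aromatic (benzene ring).
Ring G has one sp³ carbon, so it is not fully conjugated — not aromatic (cyclopentene ring).
Ring H has four sp³ carbons, so it is not fully conjugated — not aromatic (cyclohexene).
Aromatic: A, B, C, D, F. Total: 5.

5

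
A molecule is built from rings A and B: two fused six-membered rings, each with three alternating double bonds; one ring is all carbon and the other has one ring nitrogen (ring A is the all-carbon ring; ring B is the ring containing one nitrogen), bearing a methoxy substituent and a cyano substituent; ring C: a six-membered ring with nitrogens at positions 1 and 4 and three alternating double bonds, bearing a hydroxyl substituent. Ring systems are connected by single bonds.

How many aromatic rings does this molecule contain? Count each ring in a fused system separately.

3

Rings A and B form a fused bicyclic system (with one nitrogen) with 10 sp² atoms and 10 π electrons from ring double bonds. 10 = 4(2)+2, so the system is aromatic and both rings count as aromatic (quinoline).
Ring C is planar and fully conjugated; 3 ring double bonds give 6 π electrons. That satisfies 4n+2 with n=1, so ring C is aromatic (pyrazine).
Aromatic: A, B, C. Total: 3.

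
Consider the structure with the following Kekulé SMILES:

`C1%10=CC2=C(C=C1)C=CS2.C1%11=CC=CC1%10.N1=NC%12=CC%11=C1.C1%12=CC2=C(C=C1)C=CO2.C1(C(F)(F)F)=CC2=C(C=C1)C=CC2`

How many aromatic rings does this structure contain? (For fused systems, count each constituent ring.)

6

The SMILES encodes a six-membered carbon ring with three alternating C=C double bonds, fused to a five-membered ring containing one sulfur and two C=C double bonds; a five-membered carbon ring with two conjugated C=C double bonds and one sp³ carbon; a six-membered ring with two adjacent nitrogens and three alternating double bonds; a six-membered carbon ring with three alternating C=C double bonds, fused to a five-membered ring containing one oxygen and two C=C double bonds; a six-membered carbon ring with three alternating C=C double bonds, fused to a five-membered carbon ring containing one C=C double bond and one sp³ carbon.
The fused 6/5-membered bicyclic (with one sulfur) is a single π system with 9 sp² atoms and 10 π electrons from ring double bonds plus a heteroatom lone pair. 10 = 4(2)+2, so the system is aromatic and both rings count as aromatic (benzothiophene).
The 5-membered ring has one sp³ carbon, so it is not fully conjugated — not aromatic (cyclopentadiene).
The 6-membered ring with two nitrogens (1,2) has a continuous p-orbital overlap around the ring; 3 ring double bonds give 6 π electrons. 6 = 4(1)+2, so it is aromatic (pyridazine).
The fused 6/5-membered bicyclic (with one oxygen) is a single π system with 9 sp² atoms and 10 π electrons from ring double bonds plus a heteroatom lone pair. 10 = 4(2)+2, so the system is aromatic and both rings count as aromatic (benzofuran).
The 6-membered ring has a continuous p-orbital overlap around the ring; 3 ring double bonds give 6 π electrons. 6 = 4(1)+2, so it is aromatic (benzene ring).
The second 5-membered ring has one sp³ carbon, so it is not fully conjugated — not aromatic (cyclopentene ring).
6 of the 8 rings are aromatic. Total: 6.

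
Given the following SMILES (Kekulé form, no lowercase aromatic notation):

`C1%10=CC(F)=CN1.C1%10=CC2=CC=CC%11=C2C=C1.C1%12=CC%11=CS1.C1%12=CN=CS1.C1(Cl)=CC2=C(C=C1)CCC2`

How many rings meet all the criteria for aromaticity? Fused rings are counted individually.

6

The SMILES encodes a five-membered ring of four carbons and one nitrogen bearing a hydrogen, with two C=C double bonds; two fused six-membered carbon rings, each with three alternating C=C double bonds; a five-membered ring of four carbons and one sulfur, with two C=C double bonds; a five-membered ring with a sulfur at position 1 and a nitrogen at position 3 (in a C=N bond), with two double bonds; a six-membered carbon ring with three alternating C=C double bonds, fused to a saturated five-membered carbon ring.
The 5-membered ring with one N–H has a continuous p-orbital overlap around the ring; 2 ring double bonds (4 π electrons) plus a heteroatom lone pair (2) give 6 π electrons. Since 6 = 4n+2 (n=1), it is aromatic (pyrrole).
The fused 6/6-membered bicyclic is a single π system with 10 sp² atoms and 10 π electrons from ring double bonds. 10 = 4(2)+2, so the system is aromatic and both rings count as aromatic (naphthalene).
The 5-membered ring with one sulfur is fully conjugated (every ring atom contributes a p orbital); 2 ring double bonds (4 π electrons) plus a heteroatom lone pair (2) give 6 π electrons. Since 6 = 4n+2 (n=1), it is aromatic (thiophene).
The 5-membered ring with one sulfur and one =N– is fully conjugated (every ring atom contributes a p orbital); 2 ring double bonds (4 π electrons) plus a heteroatom lone pair (2) give 6 π electrons. 6 = 4(1)+2, so it is aromatic (thiazole).
The 6-membered ring is fully conjugated (every ring atom contributes a p orbital); 3 ring double bonds give 6 π electrons. Since 6 = 4n+2 (n=1), it is aromatic (benzene ring).
The 5-membered ring has three sp³ carbons, so it is not fully conjugated — not aromatic (cyclopentane ring).
6 of the 7 rings are aromatic. Total: 6.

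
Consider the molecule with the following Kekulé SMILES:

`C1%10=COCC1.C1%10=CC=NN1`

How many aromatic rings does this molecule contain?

The SMILES encodes a five-membered ring of four carbons and one oxygen, with one C=C double bond and two sp³ carbons; a five-membered ring with two adjacent nitrogens (one bearing H, one in a double bond) and two double bonds.
The 5-membered ring with one oxygen has two sp³ carbons, so it is not fully conjugated — not aromatic (2,3-dihydrofuran).
The 5-membered ring with two adjacent nitrogens (one N–H, one =N–) is fully conjugated (every ring atom contributes a p orbital); 2 ring double bonds (4 π electrons) plus a heteroatom lone pair (2) give 6 π electrons. 6 = 4(1)+2, so it is aromatic (pyrazole).
1 of the 2 rings is aromatic. Total: 1.

1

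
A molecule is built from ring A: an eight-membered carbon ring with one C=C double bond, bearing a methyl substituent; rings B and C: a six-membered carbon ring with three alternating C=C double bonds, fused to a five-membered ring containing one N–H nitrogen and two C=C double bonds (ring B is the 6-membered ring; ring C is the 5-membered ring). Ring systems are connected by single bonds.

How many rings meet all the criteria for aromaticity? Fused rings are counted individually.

Ring A has six sp³ carbons, so it is not fully conjugated — not aromatic (cyclooctene).
Rings B and C form a fused bicyclic system (with one N–H) with 9 sp² atoms and 10 π electrons from ring double bonds plus a heteroatom lone pair. 10 = 4(2)+2, so the system is aromatic and both rings count as aromatic (indole).
Aromatic: B, C. Total: 2.

2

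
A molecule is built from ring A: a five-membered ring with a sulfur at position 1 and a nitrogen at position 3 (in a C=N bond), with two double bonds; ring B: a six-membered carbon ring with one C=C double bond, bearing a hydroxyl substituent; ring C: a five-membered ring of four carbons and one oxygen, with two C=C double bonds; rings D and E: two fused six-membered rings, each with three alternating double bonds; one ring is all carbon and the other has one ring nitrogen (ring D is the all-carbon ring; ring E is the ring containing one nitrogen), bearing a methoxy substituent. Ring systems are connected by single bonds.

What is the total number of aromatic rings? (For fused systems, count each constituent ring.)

4

Ring A has a continuous p-orbital overlap around the ring; 2 ring double bonds (4 π electrons) plus a heteroatom lone pair (2) give 6 π electrons. 6 = 4(1)+2, so ring A is aromatic (thiazole).
Ring B has four sp³ carbons, so it is not fully conjugated — not aromatic (cyclohexene).
Ring C has a continuous p-orbital overlap around the ring; 2 ring double bonds (4 π electrons) plus a heteroatom lone pair (2) give 6 π electrons. Since 6 = 4n+2 (n=1), ring C is aromatic (furan).
Rings D and E form a fused bicyclic system (with one nitrogen) with 10 sp² atoms and 10 π electrons from ring double bonds. 10 = 4(2)+2, so the system is aromatic and both rings count as aromatic (quinoline).
Aromatic: A, C, D, E. Total: 4.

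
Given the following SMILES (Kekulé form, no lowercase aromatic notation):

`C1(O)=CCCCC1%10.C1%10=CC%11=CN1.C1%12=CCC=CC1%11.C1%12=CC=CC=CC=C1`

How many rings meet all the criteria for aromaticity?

1

The SMILES encodes a six-membered carbon ring with one C=C double bond; a five-membered ring of four carbons and one nitrogen bearing a hydrogen, with two C=C double bonds; a six-membered carbon ring with two isolated C=C double bonds and two sp³ carbons; an eight-membered carbon ring with four alternating C=C double bonds.
The 6-membered ring has four sp³ carbons, so it is not fully conjugated — not aromatic (cyclohexene).
The 5-membered ring with one N–H is planar and fully conjugated; 2 ring double bonds (4 π electrons) plus a heteroatom lone pair (2) give 6 π electrons. 6 = 4(1)+2, so it is aromatic (pyrrole).
The second 6-membered ring has two sp³ carbons, so it is not fully conjugated — not aromatic (1,4-cyclohexadiene).
The 8-membered ring has only sp² ring atoms; a planar conformation would have a fully conjugated π system of 8 electrons. But 8 = 4(2), which is 4n not 4n+2, so it is not aromatic (cyclooctatetraene) — cyclooctatetraene distorts into a non-planar tub to avoid antiaromaticity.
1 of the 4 rings is aromatic. Total: 1.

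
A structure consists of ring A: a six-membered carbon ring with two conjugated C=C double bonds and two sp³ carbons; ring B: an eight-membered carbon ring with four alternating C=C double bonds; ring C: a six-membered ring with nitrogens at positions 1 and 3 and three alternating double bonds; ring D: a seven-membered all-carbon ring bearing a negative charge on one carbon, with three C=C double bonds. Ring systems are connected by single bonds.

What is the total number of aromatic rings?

Ring A has two sp³ carbons, so it is not fully conjugated — not aromatic (1,3-cyclohexadiene).
Ring B has only sp² ring atoms; a planar conformation would have a fully conjugated π system of 8 electrons. But 8 = 4(2), which is 4n not 4n+2, so ring B is not aromatic (cyclooctatetraene) — cyclooctatetraene distorts into a non-planar tub to avoid antiaromaticity.
Ring C is fully conjugated (every ring atom contributes a p orbital); 3 ring double bonds give 6 π electrons. Since 6 = 4n+2 (n=1), ring C is aromatic (pyrimidine).
Ring D has only sp² ring atoms; a planar conformation would have a fully conjugated π system of 8 electrons. But 8 = 4(2), which is 4n not 4n+2, so ring D is not aromatic (cycloheptatrienyl anion).
Aromatic: C. Total: 1.

1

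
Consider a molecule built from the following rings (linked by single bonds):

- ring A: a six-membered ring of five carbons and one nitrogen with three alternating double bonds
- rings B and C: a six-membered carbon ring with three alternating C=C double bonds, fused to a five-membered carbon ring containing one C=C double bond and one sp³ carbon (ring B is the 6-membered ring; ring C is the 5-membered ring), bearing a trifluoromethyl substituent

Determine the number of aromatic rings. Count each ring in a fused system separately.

Ring A is fully conjugated (every ring atom contributes a p orbital); 3 ring double bonds give 6 π electrons. That satisfies 4n+2 with n=1, so ring A is aromatic (pyridine).
Ring B is fully conjugated (every ring atom contributes a p orbital); 3 ring double bonds give 6 π electrons. 6 = 4(1)+2, so ring B is aromatic (benzene ring).
Ring C has one sp³ carbon, so it is not fully conjugated — not aromatic (cyclopentene ring).
Aromatic: A, B. Total: 2.

2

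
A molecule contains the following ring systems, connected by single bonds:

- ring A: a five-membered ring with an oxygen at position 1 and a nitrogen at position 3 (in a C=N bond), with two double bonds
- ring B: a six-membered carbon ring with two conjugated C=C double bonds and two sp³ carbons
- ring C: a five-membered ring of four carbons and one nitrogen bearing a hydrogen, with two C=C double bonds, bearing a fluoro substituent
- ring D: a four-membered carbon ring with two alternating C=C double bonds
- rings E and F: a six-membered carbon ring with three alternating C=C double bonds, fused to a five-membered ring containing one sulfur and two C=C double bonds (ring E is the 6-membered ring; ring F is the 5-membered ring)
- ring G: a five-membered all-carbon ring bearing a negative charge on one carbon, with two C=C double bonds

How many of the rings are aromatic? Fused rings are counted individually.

5

Ring A is planar and fully conjugated; 2 ring double bonds (4 π electrons) plus a heteroatom lone pair (2) give 6 π electrons. 6 = 4(1)+2, so ring A is aromatic (oxazole).
Ring B has two sp³ carbons, so it is not fully conjugated — not aromatic (1,3-cyclohexadiene).
Ring C has a continuous p-orbital overlap around the ring; 2 ring double bonds (4 π electrons) plus a heteroatom lone pair (2) give 6 π electrons. That satisfies 4n+2 with n=1, so ring C is aromatic (pyrrole).
Ring D has only sp² ring atoms; a planar conformation would have a fully conjugated π system of 4 electrons. But 4 = 4(1), which is 4n not 4n+2, so ring D is not aromatic (cyclobutadiene) — cyclobutadiene is antiaromatic and distorts to a rectangle.
Rings E and F form a fused bicyclic system (with one sulfur) with 9 sp² atoms and 10 π electrons from ring double bonds plus a heteroatom lone pair. 10 = 4(2)+2, so the system is aromatic and both rings count as aromatic (benzothiophene).
Ring G has a continuous p-orbital overlap around the ring; 2 ring double bonds (4 π electrons) plus the carbanion lone pair (2) give 6 π electrons. Since 6 = 4n+2 (n=1), ring G is aromatic (cyclopentadienyl anion).
Aromatic: A, C, E, F, G. Total: 5.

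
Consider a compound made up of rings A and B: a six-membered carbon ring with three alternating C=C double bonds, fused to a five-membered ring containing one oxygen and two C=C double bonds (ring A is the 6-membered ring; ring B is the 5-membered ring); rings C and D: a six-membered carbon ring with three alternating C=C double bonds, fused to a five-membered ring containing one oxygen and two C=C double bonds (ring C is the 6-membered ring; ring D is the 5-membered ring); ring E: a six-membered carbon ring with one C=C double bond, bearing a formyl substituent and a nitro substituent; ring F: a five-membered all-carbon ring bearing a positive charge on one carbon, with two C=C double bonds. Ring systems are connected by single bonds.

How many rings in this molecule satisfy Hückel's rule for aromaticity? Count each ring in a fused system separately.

4

Rings A and B form a fused bicyclic system (with one oxygen) with 9 sp² atoms and 10 π electrons from ring double bonds plus a heteroatom lone pair. 10 = 4(2)+2, so the system is aromatic and both rings count as aromatic (benzofuran).
Rings C and D form a fused bicyclic system (with one oxygen) with 9 sp² atoms and 10 π electrons from ring double bonds plus a heteroatom lone pair. 10 = 4(2)+2, so the system is aromatic and both rings count as aromatic (benzofuran).
Ring E has four sp³ carbons, so it is not fully conjugated — not aromatic (cyclohexene).
Ring F has only sp² ring atoms; a planar conformation would have a fully conjugated π system of 4 electrons. But 4 = 4(1), which is 4n not 4n+2, so ring F is not aromatic (cyclopentadienyl cation).
Aromatic: A, B, C, D. Total: 4.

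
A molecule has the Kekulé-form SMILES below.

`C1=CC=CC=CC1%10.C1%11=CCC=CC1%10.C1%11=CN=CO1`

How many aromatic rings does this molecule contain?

The SMILES encodes a seven-membered carbon ring with three C=C double bonds and one sp³ carbon; a six-membered carbon ring with two isolated C=C double bonds and two sp³ carbons; a five-membered ring with an oxygen at position 1 and a nitrogen at position 3 (in a C=N bond), with two double bonds.
The 7-membered ring has one sp³ carbon, so it is not fully conjugated — not aromatic (cycloheptatriene).
The 6-membered ring has two sp³ carbons, so it is not fully conjugated — not aromatic (1,4-cyclohexadiene).
The 5-membered ring with one oxygen and one =N– is planar and fully conjugated; 2 ring double bonds (4 π electrons) plus a heteroatom lone pair (2) give 6 π electrons. Since 6 = 4n+2 (n=1), it is aromatic (oxazole).
1 of the 3 rings is aromatic. Total: 1.

1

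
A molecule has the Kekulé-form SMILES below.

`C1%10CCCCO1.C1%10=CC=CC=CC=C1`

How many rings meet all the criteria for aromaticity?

0

The SMILES encodes a six-membered saturated ring of five carbons and one oxygen; an eight-membered carbon ring with four alternating C=C double bonds.
The 6-membered ring with one oxygen has only sp³ atoms, so it is not fully conjugated — not aromatic (tetrahydropyran).
The 8-membered ring has only sp² ring atoms; a planar conformation would have a fully conjugated π system of 8 electrons. But 8 = 4(2), which is 4n not 4n+2, so it is not aromatic (cyclooctatetraene) — cyclooctatetraene distorts into a non-planar tub to avoid antiaromaticity.
None of the rings are aromatic. Total: 0.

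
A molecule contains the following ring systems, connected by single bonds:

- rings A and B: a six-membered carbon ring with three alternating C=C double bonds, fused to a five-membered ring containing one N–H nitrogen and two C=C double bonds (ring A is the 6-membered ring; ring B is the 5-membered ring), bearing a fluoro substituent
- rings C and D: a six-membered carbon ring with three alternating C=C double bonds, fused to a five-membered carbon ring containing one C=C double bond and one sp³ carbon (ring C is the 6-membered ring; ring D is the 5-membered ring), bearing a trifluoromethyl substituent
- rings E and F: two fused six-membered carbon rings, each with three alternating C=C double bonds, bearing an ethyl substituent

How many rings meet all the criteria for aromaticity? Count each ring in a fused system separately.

5

Rings A and B form a fused bicyclic system (with one N–H) with 9 sp² atoms and 10 π electrons from ring double bonds plus a heteroatom lone pair. 10 = 4(2)+2, so the system is aromatic and both rings count as aromatic (indole).
Ring C has a continuous p-orbital overlap around the ring; 3 ring double bonds give 6 π electrons. Since 6 = 4n+2 (n=1), ring C is aromatic (benzene ring).
Ring D has one sp³ carbon, so it is not fully conjugated — not aromatic (cyclopentene ring).
Rings E and F form a fused bicyclic system with 10 sp² atoms and 10 π electrons from ring double bonds. 10 = 4(2)+2, so the system is aromatic and both rings count as aromatic (naphthalene).
Aromatic: A, B, C, E, F. Total: 5.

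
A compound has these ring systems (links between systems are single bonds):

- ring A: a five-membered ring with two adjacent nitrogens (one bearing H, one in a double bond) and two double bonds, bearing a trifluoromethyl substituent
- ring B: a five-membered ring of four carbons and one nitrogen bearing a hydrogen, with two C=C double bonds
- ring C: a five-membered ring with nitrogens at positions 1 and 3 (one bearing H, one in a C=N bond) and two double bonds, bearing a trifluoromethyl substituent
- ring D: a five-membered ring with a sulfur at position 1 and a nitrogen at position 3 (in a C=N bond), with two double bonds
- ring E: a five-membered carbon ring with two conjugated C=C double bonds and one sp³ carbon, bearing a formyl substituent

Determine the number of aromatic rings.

Ring A is planar and fully conjugated; 2 ring double bonds (4 π electrons) plus a heteroatom lone pair (2) give 6 π electrons. That satisfies 4n+2 with n=1, so ring A is aromatic (pyrazole).
Ring B is planar and fully conjugated; 2 ring double bonds (4 π electrons) plus a heteroatom lone pair (2) give 6 π electrons. That satisfies 4n+2 with n=1, so ring B is aromatic (pyrrole).
Ring C has a continuous p-orbital overlap around the ring; 2 ring double bonds (4 π electrons) plus a heteroatom lone pair (2) give 6 π electrons. That satisfies 4n+2 with n=1, so ring C is aromatic (imidazole).
Ring D is planar and fully conjugated; 2 ring double bonds (4 π electrons) plus a heteroatom lone pair (2) give 6 π electrons. 6 = 4(1)+2, so ring D is aromatic (thiazole).
Ring E has one sp³ carbon, so it is not fully conjugated — not aromatic (cyclopentadiene).
Aromatic: A, B, C, D. Total: 4.

4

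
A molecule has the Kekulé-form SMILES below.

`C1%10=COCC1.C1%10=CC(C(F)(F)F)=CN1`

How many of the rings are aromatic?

The SMILES encodes a five-membered ring of four carbons and one oxygen, with one C=C double bond and two sp³ carbons; a five-membered ring of four carbons and one nitrogen bearing a hydrogen, with two C=C double bonds.
The 5-membered ring with one oxygen has two sp³ carbons, so it is not fully conjugated — not aromatic (2,3-dihydrofuran).
The 5-membered ring with one N–H is planar and fully conjugated; 2 ring double bonds (4 π electrons) plus a heteroatom lone pair (2) give 6 π electrons. 6 = 4(1)+2, so it is aromatic (pyrrole).
1 of the 2 rings is aromatic. Total: 1.

1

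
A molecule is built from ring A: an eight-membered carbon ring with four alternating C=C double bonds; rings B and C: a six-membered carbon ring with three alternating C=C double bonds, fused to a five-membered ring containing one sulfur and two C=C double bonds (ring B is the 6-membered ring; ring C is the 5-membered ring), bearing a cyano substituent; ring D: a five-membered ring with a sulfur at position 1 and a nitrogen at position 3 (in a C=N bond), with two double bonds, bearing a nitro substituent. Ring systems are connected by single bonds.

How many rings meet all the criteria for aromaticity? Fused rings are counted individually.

Ring A has only sp² ring atoms; a planar conformation would have a fully conjugated π system of 8 electrons. But 8 = 4(2), which is 4n not 4n+2, so ring A is not aromatic (cyclooctatetraene) — cyclooctatetraene distorts into a non-planar tub to avoid antiaromaticity.
Rings B and C form a fused bicyclic system (with one sulfur) with 9 sp² atoms and 10 π electrons from ring double bonds plus a heteroatom lone pair. 10 = 4(2)+2, so the system is aromatic and both rings count as aromatic (benzothiophene).
Ring D is fully conjugated (every ring atom contributes a p orbital); 2 ring double bonds (4 π electrons) plus a heteroatom lone pair (2) give 6 π electrons. That satisfies 4n+2 with n=1, so ring D is aromatic (thiazole).
Aromatic: B, C, D. Total: 3.

3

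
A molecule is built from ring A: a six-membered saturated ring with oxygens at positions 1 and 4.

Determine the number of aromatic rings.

Ring A has only sp³ atoms, so it is not fully conjugated — not aromatic (1,4-dioxane).

0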